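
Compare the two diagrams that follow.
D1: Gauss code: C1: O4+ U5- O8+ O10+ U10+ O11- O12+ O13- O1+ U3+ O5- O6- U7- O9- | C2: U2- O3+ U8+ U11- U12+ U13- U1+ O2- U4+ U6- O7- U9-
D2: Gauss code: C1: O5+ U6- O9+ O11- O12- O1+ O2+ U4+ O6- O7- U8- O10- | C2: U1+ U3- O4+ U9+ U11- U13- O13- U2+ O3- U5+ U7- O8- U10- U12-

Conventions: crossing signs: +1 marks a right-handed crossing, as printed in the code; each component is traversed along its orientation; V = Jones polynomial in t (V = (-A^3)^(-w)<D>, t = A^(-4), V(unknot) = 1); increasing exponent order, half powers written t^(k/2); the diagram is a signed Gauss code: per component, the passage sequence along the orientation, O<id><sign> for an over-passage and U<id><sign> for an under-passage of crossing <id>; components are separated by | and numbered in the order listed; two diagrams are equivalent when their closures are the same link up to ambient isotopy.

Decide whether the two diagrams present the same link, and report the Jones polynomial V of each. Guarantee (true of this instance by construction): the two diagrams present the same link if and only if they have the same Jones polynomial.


equivalent: yes
V(D1) = t^(-11/2) - 2t^(-9/2) + 2t^(-7/2) - 3t^(-5/2) + 3t^(-3/2) - 3t^(-1/2) + t^(1/2) - t^(3/2)  (w -1, c 13, <D> = A^-9 - A^-5 + 3A^-1 - 3A^3 + 3A^7 - 2A^11 + 2A^15 - A^19)
V(D2) = t^(-11/2) - 2t^(-9/2) + 2t^(-7/2) - 3t^(-5/2) + 3t^(-3/2) - 3t^(-1/2) + t^(1/2) - t^(3/2)  [13 crossings, <D> = A^-15 - A^-11 + 3A^-7 - 3A^-3 + 3A - 2A^5 + 2A^9 - A^13, w = -3]
key observation: all 2 diagrams share one V(t), hence one class


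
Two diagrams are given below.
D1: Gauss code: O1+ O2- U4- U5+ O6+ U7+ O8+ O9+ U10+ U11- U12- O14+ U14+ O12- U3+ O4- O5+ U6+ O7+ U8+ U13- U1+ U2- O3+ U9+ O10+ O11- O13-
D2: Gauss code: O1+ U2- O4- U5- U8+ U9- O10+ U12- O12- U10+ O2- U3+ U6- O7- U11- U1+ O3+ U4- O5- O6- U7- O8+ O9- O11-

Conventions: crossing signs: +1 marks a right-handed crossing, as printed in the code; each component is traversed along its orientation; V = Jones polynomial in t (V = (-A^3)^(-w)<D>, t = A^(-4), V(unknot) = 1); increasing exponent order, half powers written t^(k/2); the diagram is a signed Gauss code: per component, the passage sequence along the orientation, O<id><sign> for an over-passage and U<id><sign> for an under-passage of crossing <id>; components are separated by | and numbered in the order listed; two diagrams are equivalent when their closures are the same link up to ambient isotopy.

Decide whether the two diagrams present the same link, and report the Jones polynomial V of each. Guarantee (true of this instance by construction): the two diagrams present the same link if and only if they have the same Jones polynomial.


equivalent: no
D1 (bracket -A^-12 + A^-8 - A^-4 + 2 - A^4 + A^8; 14 crossings at w = +4): V = t - t^2 + 2t^3 - t^4 + t^5 - t^6
D2 (bracket A^-8 - A^-4 + 2 - A^4 + A^8 - A^12; 12 crossings at w = -4): V = -t^-6 + t^-5 - t^-4 + 2t^-3 - t^-2 + t^-1
key observation: V(t) takes 2 values over 2 diagrams, fixing the grouping


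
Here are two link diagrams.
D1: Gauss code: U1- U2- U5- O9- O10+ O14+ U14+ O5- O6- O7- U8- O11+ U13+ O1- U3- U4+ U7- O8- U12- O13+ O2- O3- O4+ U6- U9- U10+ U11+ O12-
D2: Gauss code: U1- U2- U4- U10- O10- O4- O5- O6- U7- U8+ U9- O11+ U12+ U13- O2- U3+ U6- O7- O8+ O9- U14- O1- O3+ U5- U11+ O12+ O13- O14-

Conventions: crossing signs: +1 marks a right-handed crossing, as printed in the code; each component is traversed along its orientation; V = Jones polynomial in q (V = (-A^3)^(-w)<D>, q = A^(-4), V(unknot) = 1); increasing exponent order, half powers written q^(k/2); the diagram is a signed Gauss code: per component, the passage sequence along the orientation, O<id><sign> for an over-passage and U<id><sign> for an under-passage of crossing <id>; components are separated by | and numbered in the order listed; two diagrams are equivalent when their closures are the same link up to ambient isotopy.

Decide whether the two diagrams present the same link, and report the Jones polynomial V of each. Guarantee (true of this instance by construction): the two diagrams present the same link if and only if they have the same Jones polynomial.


same link: yes
V(D1) = q^-7 - 2q^-6 + 2q^-5 - 3q^-4 + 3q^-3 - 2q^-2 + 2q^-1  [14 crossings, <D> = 2A^-8 - 2A^-4 + 3 - 3A^4 + 2A^8 - 2A^12 + A^16, w = -4]
V(D2) = q^-7 - 2q^-6 + 2q^-5 - 3q^-4 + 3q^-3 - 2q^-2 + 2q^-1  (w -6, c 14, <D> = 2A^-14 - 2A^-10 + 3A^-6 - 3A^-2 + 2A^2 - 2A^6 + A^10)
note: from 14 to 14 crossings by R-moves: one link, two diagrams


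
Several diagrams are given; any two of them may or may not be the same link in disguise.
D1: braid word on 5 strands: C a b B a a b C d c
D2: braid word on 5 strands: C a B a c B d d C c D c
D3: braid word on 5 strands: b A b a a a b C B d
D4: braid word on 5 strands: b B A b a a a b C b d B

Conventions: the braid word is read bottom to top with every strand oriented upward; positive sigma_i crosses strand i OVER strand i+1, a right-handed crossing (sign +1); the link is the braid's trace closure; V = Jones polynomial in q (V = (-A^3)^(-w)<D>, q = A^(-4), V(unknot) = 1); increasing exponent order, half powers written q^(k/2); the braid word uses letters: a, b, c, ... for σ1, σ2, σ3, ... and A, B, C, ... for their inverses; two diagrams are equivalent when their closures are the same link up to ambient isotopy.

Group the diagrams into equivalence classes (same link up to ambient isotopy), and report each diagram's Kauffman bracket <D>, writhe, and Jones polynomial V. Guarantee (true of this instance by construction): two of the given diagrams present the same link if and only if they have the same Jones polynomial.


grouping into links: {D1} | {D2} | {D3, D4}
V(D1) = q + q^3 - q^4  (w +4, c 10, <D> = -A^-4 + 1 + A^8)
V(D2) = q^-2 - q^-1 + 1 - q + q^2  (w +2, c 12, <D> = A^-2 - A^2 + A^6 - A^10 + A^14)
D3 (bracket -A^-12 + A^-8 - A^-4 + 2 - A^4 + A^8; 10 crossings at w = +4): V = q - q^2 + 2q^3 - q^4 + q^5 - q^6
V(D4) = q - q^2 + 2q^3 - q^4 + q^5 - q^6  [12 crossings, <D> = -A^-12 + A^-8 - A^-4 + 2 - A^4 + A^8, w = +4]
why: 3 classes among 4 diagrams; unequal V(q) rules out equality


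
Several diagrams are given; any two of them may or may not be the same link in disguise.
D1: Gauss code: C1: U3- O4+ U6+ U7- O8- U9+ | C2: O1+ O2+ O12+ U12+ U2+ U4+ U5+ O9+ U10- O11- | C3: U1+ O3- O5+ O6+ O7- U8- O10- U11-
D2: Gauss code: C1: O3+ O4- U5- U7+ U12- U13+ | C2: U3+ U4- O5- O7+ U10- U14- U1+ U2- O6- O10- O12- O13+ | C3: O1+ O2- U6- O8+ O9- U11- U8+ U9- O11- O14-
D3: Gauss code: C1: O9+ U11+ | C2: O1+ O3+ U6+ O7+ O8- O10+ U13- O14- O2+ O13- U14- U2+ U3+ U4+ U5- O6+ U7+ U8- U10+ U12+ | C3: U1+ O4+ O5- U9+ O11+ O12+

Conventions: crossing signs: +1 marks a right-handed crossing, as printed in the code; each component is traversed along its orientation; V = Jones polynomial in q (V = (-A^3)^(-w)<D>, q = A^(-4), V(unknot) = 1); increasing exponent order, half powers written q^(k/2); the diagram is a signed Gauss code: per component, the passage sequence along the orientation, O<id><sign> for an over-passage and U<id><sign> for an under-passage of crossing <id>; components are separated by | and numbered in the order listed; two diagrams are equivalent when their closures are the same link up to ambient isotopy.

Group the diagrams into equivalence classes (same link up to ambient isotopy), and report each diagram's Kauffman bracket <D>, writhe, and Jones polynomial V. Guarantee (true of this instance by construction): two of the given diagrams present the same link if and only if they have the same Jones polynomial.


grouping into links: {D1} | {D2} | {D3}
V(D1) = q^-2 + 2 + q^2  (w +2, c 12, <D> = A^-2 + 2A^6 + A^14)
V(D2) = q^-3 + q^-2 + q^-1 + 1  [14 crossings, <D> = A^-12 + A^-8 + A^-4 + 1, w = -4]
V(D3) = q^2 + 3q^4 - q^5 + 3q^6 - 2q^7 + q^8 - q^9  [14 crossings, <D> = -A^-18 + A^-14 - 2A^-10 + 3A^-6 - A^-2 + 3A^2 + A^10, w = +6]
why: 3 classes among 3 diagrams; unequal V(q) rules out equality


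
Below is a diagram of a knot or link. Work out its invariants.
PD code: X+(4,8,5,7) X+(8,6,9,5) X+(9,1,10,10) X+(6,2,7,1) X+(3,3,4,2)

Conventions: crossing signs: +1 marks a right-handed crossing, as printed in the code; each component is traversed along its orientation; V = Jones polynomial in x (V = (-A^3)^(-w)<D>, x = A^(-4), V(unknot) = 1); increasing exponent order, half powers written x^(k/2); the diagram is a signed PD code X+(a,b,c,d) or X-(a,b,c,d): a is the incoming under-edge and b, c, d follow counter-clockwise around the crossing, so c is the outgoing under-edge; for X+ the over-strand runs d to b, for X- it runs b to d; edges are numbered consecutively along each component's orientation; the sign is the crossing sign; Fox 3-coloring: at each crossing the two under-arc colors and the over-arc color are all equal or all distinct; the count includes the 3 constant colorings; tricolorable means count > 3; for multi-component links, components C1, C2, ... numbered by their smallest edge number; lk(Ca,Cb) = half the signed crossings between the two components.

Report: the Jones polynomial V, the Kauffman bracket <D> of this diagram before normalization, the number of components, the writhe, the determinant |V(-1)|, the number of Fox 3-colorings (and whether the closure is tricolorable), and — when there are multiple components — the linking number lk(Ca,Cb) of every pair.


Jones polynomial: V(x) = x + x^3 - x^4
<D> = A^-1 - A^3 - A^11; writhe +5
components 1, writhe +5 (5 crossings)
3-colorings: 9 of 3^5, det 3 — tricolorable
note: w = +5 (over 5 crossings) is diagram-only; (-A^3)^(-5) removes it from V


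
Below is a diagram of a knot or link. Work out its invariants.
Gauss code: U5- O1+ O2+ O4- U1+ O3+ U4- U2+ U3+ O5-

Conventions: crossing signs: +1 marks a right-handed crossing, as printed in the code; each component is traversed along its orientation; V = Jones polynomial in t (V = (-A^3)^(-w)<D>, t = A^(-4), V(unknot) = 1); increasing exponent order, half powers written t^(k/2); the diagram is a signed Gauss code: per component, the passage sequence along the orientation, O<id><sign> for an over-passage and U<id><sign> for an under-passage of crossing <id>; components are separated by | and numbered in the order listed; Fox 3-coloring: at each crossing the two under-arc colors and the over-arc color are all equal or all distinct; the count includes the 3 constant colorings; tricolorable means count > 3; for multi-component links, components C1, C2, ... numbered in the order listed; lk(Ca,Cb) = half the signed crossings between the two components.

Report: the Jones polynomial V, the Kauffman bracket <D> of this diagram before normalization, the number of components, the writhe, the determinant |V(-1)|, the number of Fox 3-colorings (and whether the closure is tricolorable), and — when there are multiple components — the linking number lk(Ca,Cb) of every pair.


V(t) = 1
bracket: -A^3, w = +1
1 component, writhe +1, over 5 crossings
det 1, colorings 3 of 3^5 — not tricolorable
observation: det 1 = |V(-1)|; not divisible by 3, so not tricolorable


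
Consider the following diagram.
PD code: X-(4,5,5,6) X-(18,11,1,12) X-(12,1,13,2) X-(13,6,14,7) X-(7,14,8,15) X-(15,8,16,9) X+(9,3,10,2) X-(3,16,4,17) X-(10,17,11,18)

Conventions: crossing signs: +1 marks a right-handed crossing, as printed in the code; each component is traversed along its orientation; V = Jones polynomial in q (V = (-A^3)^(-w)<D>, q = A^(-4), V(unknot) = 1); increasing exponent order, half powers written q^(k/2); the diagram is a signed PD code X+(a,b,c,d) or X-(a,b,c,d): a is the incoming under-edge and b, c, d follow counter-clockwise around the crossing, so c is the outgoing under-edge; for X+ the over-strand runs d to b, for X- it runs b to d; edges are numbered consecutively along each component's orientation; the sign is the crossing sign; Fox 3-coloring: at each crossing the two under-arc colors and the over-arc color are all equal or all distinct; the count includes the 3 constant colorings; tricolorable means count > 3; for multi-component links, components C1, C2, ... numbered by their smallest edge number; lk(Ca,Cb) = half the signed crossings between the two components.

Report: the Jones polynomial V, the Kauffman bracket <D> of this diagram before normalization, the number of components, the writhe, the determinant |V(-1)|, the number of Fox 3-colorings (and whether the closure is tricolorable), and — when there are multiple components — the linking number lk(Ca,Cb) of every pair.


Jones polynomial: V(q) = -q^-9 + 2q^-8 - 3q^-7 + 3q^-6 - 3q^-5 + 3q^-4 - q^-3 + q^-2
<D> = -A^-13 + A^-9 - 3A^-5 + 3A^-1 - 3A^3 + 3A^7 - 2A^11 + A^15; writhe -7
components 1, writhe -7 (9 crossings)
3-colorings: 3 of 3^9, det 17 — not tricolorable
note: w = -7 (over 9 crossings) is diagram-only; (-A^3)^(7) removes it from V


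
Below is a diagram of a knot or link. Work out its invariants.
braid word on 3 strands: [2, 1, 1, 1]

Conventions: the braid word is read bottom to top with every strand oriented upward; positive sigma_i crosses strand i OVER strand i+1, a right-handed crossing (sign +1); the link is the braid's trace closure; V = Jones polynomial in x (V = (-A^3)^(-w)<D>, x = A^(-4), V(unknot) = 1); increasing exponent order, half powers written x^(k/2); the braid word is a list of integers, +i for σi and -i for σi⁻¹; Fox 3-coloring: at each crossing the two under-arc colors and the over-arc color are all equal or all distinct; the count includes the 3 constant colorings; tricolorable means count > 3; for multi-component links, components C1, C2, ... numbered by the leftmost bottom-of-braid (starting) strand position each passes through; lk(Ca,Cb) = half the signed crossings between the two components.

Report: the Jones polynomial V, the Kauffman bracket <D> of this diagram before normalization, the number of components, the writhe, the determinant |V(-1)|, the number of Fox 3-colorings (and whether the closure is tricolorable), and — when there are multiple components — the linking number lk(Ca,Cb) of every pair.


Jones polynomial: V(x) = x + x^3 - x^4
<D> = -A^-4 + 1 + A^8; writhe +4
components 1, writhe +4 (4 crossings)
3-colorings: 9 of 3^4, det 3 — tricolorable
note: w = +4 shifts under R1 moves; the (-A^3)^(-4) factor cancels that in V


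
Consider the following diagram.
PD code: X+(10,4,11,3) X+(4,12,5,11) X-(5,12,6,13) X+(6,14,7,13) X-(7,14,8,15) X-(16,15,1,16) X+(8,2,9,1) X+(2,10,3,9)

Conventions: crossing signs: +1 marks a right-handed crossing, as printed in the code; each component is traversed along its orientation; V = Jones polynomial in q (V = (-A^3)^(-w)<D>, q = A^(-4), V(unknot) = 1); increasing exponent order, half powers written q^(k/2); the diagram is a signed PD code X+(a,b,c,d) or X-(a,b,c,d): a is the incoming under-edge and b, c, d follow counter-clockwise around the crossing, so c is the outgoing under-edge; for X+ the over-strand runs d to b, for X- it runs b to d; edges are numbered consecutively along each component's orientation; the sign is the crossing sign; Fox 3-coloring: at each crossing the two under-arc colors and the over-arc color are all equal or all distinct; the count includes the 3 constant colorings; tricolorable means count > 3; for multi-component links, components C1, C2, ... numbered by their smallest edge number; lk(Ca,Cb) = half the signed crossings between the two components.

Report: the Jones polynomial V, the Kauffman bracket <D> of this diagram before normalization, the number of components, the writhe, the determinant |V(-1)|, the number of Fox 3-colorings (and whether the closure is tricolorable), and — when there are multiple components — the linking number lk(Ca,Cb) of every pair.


V = q + q^3 - q^4
<D> = -A^-10 + A^-6 + A^2 (w = +2)
1 component over 8 crossings, w = +2
9 Fox colorings among 3^8, |V(-1)| = 3: tricolorable
why: the span of V is 3, forcing >= 3 crossings in any diagram


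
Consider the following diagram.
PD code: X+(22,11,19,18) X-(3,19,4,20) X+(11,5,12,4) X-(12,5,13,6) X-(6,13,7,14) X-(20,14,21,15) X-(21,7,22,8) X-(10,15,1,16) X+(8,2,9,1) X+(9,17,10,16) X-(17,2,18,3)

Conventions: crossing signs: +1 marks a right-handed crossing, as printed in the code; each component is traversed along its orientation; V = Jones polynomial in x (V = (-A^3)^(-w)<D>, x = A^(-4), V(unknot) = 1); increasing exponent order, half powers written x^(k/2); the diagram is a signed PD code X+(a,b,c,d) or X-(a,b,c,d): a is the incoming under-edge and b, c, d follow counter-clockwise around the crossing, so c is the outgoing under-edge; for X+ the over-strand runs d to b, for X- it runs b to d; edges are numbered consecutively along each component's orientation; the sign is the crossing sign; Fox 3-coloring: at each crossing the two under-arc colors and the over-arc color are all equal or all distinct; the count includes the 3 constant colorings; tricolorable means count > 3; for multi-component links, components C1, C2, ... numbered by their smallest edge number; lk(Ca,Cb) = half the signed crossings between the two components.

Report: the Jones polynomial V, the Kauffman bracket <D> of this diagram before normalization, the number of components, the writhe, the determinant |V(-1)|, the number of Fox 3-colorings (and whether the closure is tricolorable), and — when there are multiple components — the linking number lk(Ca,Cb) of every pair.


V = x^-5 + 2x^-3 + x^-1
<D> = -A^-5 - 2A^3 - A^11 (w = -3)
3 components over 11 crossings, w = -3
lk(C1,C2): -1
lk(C1,C3) = -1
linking number lk(C2,C3) = 0
3 Fox colorings among 3^11, |V(-1)| = 4: not tricolorable
why: w = -3 shifts under R1 moves; the (-A^3)^(3) factor cancels that in V


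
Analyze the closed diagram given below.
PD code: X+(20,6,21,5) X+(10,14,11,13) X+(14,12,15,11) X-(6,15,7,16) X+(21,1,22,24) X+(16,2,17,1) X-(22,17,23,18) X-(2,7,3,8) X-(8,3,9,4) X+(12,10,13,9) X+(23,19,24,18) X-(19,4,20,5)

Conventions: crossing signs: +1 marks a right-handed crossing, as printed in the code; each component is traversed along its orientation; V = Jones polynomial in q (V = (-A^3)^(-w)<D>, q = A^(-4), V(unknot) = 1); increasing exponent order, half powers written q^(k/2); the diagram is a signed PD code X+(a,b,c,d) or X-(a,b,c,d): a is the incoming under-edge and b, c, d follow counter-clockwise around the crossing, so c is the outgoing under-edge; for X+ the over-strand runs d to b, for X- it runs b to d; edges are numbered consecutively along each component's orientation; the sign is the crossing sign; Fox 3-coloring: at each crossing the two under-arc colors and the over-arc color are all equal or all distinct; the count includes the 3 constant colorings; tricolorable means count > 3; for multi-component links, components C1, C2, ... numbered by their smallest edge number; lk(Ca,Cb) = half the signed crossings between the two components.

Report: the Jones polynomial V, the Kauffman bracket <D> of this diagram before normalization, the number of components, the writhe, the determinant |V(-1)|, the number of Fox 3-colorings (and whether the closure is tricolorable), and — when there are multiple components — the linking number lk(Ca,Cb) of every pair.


V(q) = -q^-3 + q^-2 - q^-1 + 3 - q + q^2 - q^3
bracket: -A^-6 + A^-2 - A^2 + 3A^6 - A^10 + A^14 - A^18, w = +2
1 component, writhe +2, over 12 crossings
det 9, colorings 27 of 3^12 — tricolorable
observation: w = +2 (over 12 crossings) is diagram-only; (-A^3)^(-2) removes it from V


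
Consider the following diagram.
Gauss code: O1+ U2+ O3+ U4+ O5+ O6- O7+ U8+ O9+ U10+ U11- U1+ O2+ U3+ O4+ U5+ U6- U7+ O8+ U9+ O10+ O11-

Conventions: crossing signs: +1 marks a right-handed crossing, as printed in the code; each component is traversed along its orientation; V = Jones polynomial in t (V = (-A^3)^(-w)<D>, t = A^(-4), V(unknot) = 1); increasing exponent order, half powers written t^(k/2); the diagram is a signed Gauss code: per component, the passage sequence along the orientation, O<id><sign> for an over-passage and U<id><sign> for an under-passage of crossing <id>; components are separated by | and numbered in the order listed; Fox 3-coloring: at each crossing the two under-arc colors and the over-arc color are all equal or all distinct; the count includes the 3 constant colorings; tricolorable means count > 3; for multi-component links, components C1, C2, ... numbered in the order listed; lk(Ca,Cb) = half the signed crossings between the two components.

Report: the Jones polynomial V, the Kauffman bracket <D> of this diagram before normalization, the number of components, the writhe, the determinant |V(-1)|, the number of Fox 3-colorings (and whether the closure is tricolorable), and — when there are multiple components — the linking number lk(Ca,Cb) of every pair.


Jones polynomial: V(t) = t^3 + t^5 - t^6 + t^7 - t^8 + t^9 - t^10
<D> = A^-19 - A^-15 + A^-11 - A^-7 + A^-3 - A - A^9; writhe +7
components 1, writhe +7 (11 crossings)
3-colorings: 3 of 3^11, det 7 — not tricolorable
note: |V(-1)| = 7: so not tricolorable, since 3 does not divide 7


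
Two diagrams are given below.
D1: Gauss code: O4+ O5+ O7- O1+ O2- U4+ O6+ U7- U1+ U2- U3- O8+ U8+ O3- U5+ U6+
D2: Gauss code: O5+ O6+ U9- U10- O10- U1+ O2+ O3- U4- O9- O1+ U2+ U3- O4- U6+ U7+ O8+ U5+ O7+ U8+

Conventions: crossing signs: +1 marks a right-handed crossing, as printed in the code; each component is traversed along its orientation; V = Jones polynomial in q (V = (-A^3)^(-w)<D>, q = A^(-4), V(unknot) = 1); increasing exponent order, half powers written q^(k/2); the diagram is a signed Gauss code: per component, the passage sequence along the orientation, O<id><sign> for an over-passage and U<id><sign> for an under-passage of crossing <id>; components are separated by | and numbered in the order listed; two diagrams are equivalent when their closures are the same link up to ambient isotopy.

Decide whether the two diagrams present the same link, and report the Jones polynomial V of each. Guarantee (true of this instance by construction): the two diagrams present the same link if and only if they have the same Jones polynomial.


equivalent: no
V(D1) = 1  (w +2, c 8, <D> = A^6)
D2 (bracket -A^-10 + A^-6 + A^2; 10 crossings at w = +2): V = q + q^3 - q^4
why: comparing 2 Jones polynomials yields 2 groups


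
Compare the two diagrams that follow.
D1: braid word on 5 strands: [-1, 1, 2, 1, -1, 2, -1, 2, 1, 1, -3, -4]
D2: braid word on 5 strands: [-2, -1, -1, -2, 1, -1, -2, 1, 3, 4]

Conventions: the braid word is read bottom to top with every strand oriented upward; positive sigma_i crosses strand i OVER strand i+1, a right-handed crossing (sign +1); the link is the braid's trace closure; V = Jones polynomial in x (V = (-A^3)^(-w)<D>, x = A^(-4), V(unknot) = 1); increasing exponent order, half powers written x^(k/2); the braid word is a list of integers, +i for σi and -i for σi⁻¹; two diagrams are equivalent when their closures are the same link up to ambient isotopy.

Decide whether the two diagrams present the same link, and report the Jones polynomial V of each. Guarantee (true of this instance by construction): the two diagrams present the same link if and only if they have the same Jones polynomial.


equivalent: no
D1 (bracket -A^-18 + A^-14 - A^-10 + 2A^-6 - A^-2 + A^2; 12 crossings at w = +2): V = x - x^2 + 2x^3 - x^4 + x^5 - x^6
V(D2) = -x^-6 + x^-5 - x^-4 + 2x^-3 - x^-2 + x^-1  [10 crossings, <D> = A^-2 - A^2 + 2A^6 - A^10 + A^14 - A^18, w = -2]
observation: 2 classes among 2 diagrams; unequal V(x) rules out equality


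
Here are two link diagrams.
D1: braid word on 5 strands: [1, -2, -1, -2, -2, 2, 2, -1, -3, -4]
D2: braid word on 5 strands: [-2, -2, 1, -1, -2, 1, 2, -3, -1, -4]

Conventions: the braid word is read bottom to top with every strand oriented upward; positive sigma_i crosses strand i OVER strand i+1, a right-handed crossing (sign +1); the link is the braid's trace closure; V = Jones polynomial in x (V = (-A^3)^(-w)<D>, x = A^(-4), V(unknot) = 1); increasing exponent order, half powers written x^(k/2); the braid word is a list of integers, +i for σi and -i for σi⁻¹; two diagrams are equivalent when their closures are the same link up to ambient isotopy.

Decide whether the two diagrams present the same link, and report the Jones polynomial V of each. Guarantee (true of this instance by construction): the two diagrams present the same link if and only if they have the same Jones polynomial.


equivalent: no
V(D1) = 1  (w -4, c 10, <D> = A^-12)
V(D2) = -x^-4 + x^-3 + x^-1  [10 crossings, <D> = A^-8 + 1 - A^4, w = -4]
key observation: comparing 2 Jones polynomials yields 2 groups


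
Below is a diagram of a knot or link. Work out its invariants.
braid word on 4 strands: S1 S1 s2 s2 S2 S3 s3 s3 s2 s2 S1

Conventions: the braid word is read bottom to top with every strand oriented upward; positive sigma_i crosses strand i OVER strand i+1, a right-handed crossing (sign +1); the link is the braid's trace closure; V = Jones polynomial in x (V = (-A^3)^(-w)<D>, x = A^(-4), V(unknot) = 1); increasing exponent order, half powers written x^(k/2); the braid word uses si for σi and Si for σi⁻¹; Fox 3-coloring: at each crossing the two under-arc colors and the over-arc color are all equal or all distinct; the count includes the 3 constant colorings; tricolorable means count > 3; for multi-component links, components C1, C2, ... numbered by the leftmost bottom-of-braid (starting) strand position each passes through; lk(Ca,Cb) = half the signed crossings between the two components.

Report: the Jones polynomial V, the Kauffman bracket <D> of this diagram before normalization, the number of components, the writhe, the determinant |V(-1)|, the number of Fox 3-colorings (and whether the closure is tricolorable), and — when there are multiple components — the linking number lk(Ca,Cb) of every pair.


V(x) = -x^-3 + x^-2 - x^-1 + 3 - x + x^2 - x^3
bracket: A^-9 - A^-5 + A^-1 - 3A^3 + A^7 - A^11 + A^15, w = +1
1 component, writhe +1, over 11 crossings
det 9, colorings 27 of 3^11 — tricolorable
observation: the span of V is 6, forcing >= 6 crossings in any diagram


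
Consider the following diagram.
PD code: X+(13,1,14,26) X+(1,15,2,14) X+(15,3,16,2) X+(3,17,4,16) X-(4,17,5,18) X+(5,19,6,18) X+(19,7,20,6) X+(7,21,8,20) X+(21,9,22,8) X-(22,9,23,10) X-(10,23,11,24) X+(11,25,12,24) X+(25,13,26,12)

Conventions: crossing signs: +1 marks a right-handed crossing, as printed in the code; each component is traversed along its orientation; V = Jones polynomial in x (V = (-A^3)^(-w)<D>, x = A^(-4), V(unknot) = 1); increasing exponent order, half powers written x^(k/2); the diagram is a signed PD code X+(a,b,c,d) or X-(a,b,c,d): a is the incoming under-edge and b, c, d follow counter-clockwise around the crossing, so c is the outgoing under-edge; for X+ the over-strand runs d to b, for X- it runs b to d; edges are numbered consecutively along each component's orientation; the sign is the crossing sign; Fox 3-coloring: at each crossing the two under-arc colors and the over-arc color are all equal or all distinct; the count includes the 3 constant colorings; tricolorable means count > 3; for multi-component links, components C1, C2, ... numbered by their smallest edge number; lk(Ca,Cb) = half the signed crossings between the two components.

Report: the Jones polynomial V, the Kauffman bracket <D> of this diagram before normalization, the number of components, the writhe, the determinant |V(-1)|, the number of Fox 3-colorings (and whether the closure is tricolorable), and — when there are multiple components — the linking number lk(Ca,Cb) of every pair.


V = x^3 + x^5 - x^6 + x^7 - x^8 + x^9 - x^10
<D> = A^-19 - A^-15 + A^-11 - A^-7 + A^-3 - A - A^9 (w = +7)
1 component over 13 crossings, w = +7
3 Fox colorings among 3^13, |V(-1)| = 7: not tricolorable
why: V spans 7 powers of x: at least 7 crossings in any diagram


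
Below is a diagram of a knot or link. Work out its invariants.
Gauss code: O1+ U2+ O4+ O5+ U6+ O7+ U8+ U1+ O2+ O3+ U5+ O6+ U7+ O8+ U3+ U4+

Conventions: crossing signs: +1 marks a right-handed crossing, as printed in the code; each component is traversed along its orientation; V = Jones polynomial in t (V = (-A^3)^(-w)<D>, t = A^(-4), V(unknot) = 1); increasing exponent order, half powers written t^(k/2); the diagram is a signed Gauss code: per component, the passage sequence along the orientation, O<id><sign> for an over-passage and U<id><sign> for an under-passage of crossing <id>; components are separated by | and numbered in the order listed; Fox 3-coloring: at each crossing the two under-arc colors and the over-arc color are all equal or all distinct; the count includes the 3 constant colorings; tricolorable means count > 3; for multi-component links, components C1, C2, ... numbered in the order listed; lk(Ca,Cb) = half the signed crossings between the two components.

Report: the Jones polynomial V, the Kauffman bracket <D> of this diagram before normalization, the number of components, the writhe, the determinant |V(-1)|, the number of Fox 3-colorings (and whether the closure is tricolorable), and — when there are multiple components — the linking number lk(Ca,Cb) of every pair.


V(t) = t^3 + t^5 - t^6 + t^7 - t^8 + t^9 - t^10
bracket: -A^-16 + A^-12 - A^-8 + A^-4 - 1 + A^4 + A^12, w = +8
1 component, writhe +8, over 8 crossings
det 7, colorings 3 of 3^8 — not tricolorable
observation: det 7 = |V(-1)|; not divisible by 3, so not tricolorable


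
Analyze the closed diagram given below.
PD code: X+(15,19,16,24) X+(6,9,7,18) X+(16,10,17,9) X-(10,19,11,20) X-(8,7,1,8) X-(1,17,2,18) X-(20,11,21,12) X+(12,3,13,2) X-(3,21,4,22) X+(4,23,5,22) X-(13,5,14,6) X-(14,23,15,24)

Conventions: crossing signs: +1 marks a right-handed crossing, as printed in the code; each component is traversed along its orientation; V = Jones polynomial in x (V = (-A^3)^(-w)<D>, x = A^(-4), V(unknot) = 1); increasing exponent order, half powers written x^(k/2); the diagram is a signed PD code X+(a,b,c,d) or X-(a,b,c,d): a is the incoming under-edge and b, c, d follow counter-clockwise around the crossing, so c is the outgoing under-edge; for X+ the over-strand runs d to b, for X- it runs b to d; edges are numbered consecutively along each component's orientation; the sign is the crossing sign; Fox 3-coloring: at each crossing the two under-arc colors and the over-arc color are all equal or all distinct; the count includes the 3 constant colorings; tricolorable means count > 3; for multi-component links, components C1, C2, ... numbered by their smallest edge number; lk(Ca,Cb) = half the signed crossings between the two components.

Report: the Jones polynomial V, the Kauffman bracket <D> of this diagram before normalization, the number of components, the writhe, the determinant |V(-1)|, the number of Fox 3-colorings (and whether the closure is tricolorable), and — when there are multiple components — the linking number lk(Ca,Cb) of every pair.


V = x^-3 + x^-2 + x^-1 + 1
<D> = A^-6 + A^-2 + A^2 + A^6 (w = -2)
3 components over 12 crossings, w = -2
lk(C1,C2): 0
lk(C1,C3) = 0
linking number lk(C2,C3) = -1
9 Fox colorings among 3^12, |V(-1)| = 0: tricolorable
why: the span of V is 3, within the link bound 12 + 3 - 1


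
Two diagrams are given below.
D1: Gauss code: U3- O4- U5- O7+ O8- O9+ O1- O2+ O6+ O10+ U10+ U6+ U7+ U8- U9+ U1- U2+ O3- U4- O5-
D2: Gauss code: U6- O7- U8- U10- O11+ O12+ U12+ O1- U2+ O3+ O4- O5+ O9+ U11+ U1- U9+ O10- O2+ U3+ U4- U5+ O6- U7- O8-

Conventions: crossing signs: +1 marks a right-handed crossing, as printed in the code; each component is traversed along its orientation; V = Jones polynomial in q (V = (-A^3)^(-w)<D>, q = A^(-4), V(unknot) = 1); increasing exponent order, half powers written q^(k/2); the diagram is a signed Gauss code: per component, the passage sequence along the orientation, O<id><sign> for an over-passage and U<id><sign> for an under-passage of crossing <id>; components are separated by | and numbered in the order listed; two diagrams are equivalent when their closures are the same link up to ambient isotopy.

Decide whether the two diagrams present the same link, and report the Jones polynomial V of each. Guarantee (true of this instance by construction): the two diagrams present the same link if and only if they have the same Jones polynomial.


same link: yes
V(D1) = -q^-4 + q^-3 + q^-1  [10 crossings, <D> = A^4 + A^12 - A^16, w = 0]
D2 (bracket A^4 + A^12 - A^16; 12 crossings at w = 0): V = -q^-4 + q^-3 + q^-1
note: one V(q) for all 2 diagrams — one class (guaranteed)


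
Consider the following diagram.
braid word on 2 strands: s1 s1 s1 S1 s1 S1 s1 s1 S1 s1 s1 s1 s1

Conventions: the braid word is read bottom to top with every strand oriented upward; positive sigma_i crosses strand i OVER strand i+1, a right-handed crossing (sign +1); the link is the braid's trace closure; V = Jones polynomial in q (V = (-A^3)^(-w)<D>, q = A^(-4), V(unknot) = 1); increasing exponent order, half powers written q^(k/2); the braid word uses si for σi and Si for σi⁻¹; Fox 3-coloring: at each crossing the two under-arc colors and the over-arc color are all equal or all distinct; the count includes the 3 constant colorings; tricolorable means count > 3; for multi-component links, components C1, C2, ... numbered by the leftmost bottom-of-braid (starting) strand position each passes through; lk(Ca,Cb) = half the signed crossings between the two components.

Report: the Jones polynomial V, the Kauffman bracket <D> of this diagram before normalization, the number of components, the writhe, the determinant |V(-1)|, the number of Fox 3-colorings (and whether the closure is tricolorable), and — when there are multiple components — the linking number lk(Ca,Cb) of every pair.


V(q) = q^3 + q^5 - q^6 + q^7 - q^8 + q^9 - q^10
bracket: A^-19 - A^-15 + A^-11 - A^-7 + A^-3 - A - A^9, w = +7
1 component, writhe +7, over 13 crossings
det 7, colorings 3 of 3^13 — not tricolorable
observation: det 7 = |V(-1)|; not divisible by 3, so not tricolorable


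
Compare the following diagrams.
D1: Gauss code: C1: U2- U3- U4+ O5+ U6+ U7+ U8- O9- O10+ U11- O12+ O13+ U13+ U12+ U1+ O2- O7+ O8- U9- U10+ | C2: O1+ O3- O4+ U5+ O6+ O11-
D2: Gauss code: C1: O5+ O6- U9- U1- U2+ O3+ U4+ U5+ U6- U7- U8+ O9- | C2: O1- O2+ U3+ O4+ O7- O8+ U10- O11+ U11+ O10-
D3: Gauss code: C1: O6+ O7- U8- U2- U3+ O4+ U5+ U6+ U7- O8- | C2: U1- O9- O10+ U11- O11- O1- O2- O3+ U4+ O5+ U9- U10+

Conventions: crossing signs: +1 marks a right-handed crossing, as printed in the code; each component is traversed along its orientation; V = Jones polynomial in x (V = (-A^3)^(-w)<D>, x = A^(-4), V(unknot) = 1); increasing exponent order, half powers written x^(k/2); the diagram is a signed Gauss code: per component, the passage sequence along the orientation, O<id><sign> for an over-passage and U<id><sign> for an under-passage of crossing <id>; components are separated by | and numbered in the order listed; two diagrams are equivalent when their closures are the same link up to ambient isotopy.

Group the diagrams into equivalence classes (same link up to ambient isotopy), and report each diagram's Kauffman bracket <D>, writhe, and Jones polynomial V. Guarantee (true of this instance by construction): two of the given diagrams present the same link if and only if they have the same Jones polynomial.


grouping into links: {D1, D2, D3}
V(D1) = -x^(1/2) - x^(5/2)  (w +3, c 13, <D> = A^-1 + A^7)
V(D2) = -x^(1/2) - x^(5/2)  (w +1, c 11, <D> = A^-7 + A)
V(D3) = -x^(1/2) - x^(5/2)  (w -1, c 11, <D> = A^-13 + A^-5)
key observation: one V(x) for all 3 diagrams — one class (guaranteed)


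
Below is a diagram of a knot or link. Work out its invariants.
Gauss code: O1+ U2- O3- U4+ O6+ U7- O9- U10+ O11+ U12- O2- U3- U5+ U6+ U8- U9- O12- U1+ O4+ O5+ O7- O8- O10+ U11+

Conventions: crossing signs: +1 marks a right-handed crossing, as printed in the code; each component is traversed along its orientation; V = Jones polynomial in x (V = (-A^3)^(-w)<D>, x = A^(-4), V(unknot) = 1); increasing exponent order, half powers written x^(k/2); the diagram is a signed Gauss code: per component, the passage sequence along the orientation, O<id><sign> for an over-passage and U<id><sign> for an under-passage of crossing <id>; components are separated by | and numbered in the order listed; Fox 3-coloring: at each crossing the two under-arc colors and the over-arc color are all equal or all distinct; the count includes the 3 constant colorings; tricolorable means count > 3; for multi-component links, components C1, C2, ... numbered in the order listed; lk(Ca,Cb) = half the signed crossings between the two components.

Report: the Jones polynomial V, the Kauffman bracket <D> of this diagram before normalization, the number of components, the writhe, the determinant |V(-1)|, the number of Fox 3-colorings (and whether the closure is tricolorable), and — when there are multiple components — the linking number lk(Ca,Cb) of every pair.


V = -x^-3 + 2x^-2 - 2x^-1 + 3 - 2x + 2x^2 - x^3
<D> = -A^-12 + 2A^-8 - 2A^-4 + 3 - 2A^4 + 2A^8 - A^12 (w = 0)
1 component over 12 crossings, w = 0
3 Fox colorings among 3^12, |V(-1)| = 13: not tricolorable
why: w = 0 shifts under R1 moves; the (-A^3)^(0) factor cancels that in V


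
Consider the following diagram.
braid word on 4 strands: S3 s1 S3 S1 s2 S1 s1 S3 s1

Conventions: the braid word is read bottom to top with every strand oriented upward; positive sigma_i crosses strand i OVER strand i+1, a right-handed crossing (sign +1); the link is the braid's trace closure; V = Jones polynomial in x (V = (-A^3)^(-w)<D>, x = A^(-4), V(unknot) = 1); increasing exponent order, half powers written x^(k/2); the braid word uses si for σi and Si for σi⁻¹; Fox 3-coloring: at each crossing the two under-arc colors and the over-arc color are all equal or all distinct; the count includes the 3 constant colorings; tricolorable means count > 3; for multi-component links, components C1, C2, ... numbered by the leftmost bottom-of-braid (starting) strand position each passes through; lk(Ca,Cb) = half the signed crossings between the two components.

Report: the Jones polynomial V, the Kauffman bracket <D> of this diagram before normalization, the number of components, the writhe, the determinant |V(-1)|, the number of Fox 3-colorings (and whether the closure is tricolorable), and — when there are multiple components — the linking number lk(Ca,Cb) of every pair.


V(x) = -x^-4 + x^-3 + x^-1
bracket: -A - A^9 + A^13, w = -1
1 component, writhe -1, over 9 crossings
det 3, colorings 9 of 3^9 — tricolorable
observation: V spans 3 powers of x: at least 3 crossings in any diagram


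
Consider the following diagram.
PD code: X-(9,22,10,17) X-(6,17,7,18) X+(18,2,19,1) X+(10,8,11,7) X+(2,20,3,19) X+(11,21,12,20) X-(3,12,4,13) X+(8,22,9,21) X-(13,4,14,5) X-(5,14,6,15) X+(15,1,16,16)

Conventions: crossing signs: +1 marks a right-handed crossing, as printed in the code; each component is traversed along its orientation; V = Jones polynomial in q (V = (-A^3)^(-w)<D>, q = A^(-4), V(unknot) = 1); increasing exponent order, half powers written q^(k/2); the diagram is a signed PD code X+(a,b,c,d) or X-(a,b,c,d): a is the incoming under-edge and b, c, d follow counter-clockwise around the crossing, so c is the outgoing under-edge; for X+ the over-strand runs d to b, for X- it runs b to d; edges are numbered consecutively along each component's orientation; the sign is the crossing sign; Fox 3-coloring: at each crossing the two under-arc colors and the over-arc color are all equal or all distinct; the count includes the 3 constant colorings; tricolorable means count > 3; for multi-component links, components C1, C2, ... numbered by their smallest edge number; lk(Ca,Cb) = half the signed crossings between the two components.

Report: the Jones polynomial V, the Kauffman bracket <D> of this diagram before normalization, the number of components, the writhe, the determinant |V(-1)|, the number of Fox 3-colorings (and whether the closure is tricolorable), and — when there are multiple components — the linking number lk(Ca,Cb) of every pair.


V(q) = q^(-7/2) - q^(-5/2) + q^(-3/2) - 2q^(-1/2) - q^(3/2)
bracket: A^-3 + 2A^5 - A^9 + A^13 - A^17, w = +1
2 components, writhe +1, over 11 crossings
lk(C1,C2) = +1
det 6, colorings 9 of 3^11 — tricolorable
observation: w = +1 shifts under R1 moves; the (-A^3)^(-1) factor cancels that in V
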